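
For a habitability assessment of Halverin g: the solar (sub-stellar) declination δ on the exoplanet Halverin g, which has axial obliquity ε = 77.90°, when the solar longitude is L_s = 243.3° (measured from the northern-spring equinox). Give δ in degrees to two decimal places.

sin δ = sin ε · sin L_s = sin 77.90° × sin 243.3° = -0.873524.
δ = arcsin(-0.873524) = -60.87°.

δ = -60.87°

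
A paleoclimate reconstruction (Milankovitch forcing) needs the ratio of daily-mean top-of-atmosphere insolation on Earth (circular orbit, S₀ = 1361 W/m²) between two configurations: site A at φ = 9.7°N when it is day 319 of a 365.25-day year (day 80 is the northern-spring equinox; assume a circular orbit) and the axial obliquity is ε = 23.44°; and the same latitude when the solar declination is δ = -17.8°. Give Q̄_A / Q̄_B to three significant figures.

— Configuration A (φ=+9.7°):
Solar longitude: λ_s = 360° × (319 − 80)/365.25 = 235.565°.
sin δ = sin 23.44° × sin 235.565° = -0.32808, so δ = -19.152°.
cos H₀ = −tan(+9.7°) tan(-19.152°) = 0.0594, H₀ = 1.5114 rad.
Bracket: H₀ sin φ sin δ + cos φ cos δ sin H₀ = 1.5114×0.16849×-0.32808 + 0.98570×0.94465×0.99824 = -0.083547 + 0.929503 = 0.845956.
Q̄ = (S₀/π) × [bracket] = (1361/π) × 0.845956 = 366.48 W/m².
— Configuration B (φ=+9.7°):
cos H₀ = −tan(+9.7°) tan(-17.800°) = 0.0549, H₀ = 1.5159 rad.
Bracket: H₀ sin φ sin δ + cos φ cos δ sin H₀ = 1.5159×0.16849×-0.30570 + 0.98570×0.95213×0.99849 = -0.078080 + 0.937097 = 0.859017.
Q̄ = (S₀/π) × [bracket] = (1361/π) × 0.859017 = 372.14 W/m².
Ratio Q̄_A / Q̄_B = 366.48 / 372.14 = 0.9848.

Q̄_A / Q̄_B ≈ 0.985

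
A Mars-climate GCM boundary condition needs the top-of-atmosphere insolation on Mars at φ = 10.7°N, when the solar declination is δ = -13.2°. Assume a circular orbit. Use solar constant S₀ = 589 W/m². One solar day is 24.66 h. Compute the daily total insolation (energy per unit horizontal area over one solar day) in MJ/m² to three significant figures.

14.8 MJ/m²

cos H₀ = −tan(+10.7°) tan(-13.200°) = 0.0443, H₀ = 1.5265 rad.
Bracket: H₀ sin φ sin δ + cos φ cos δ sin H₀ = 1.5265×0.18567×-0.22835 + 0.98261×0.97358×0.99902 = -0.064720 + 0.955712 = 0.890992.
Q̄ = (S₀/π) × [bracket] = (589/π) × 0.890992 = 167.05 W/m².
Daily total = Q̄ × 24.66 h × 3600 s/h = 167.05 × 24.66 × 3600 / 10⁶ = 14.83 MJ/m².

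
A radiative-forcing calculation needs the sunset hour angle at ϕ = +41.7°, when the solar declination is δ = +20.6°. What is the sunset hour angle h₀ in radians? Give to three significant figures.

cos h₀ = −tan ϕ · tan δ = −tan(+41.7°) × tan(+20.600°) = -0.3349, so h₀ = 1.9123 rad = 109.57°.

h₀ = 1.91 rad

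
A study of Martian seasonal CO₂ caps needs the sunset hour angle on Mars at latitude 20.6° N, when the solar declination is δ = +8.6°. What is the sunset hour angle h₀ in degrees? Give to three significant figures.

cos h₀ = −tan ϕ · tan δ = −tan(+20.6°) × tan(+8.600°) = -0.0568, so h₀ = 1.6277 rad = 93.26°.

h₀ = 93.3°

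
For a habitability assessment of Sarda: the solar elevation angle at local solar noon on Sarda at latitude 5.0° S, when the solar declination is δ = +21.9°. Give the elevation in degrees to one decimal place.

63.1°

At local noon the hour angle is zero, so the zenith angle equals |ϕ − δ| = |-5.0° − (+21.900°)| = 26.900°.
Elevation = 90° − 26.900° = 63.1°.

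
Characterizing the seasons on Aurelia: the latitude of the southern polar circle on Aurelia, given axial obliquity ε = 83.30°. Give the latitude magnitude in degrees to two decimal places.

6.70°

The polar circle is the lowest latitude that experiences at least one full rotation of continuous darkness at the northern-summer solstice; it lies at |φ| = 90° − ε = 90° − 83.30° = 6.70°.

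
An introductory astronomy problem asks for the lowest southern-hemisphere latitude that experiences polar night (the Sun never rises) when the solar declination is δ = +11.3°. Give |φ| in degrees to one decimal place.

|φ| = 78.7°

Polar night requires cos H₀ = −tan φ tan δ ≥ 1, i.e. tan φ tan δ ≤ −1.
The boundary is |tan φ| · |tan δ| = 1, so |φ| = 90° − |δ| = 90° − 11.3° = 78.7° in the southern hemisphere.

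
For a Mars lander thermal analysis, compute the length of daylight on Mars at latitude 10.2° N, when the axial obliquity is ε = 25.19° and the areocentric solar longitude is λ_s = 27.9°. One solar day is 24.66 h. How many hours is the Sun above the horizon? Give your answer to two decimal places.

sin δ = sin 25.19° × sin 27.9° = 0.19916, so δ = +11.488°.
cos H₀ = −tan φ · tan δ = −tan(+10.2°) × tan(+11.488°) = -0.0366, so H₀ = 1.6074 rad = 92.10°.
Daylight = 2H₀/(2π) × 24.66 h = (1.6074/π) × 24.66 = 12.62 h.

12.62 h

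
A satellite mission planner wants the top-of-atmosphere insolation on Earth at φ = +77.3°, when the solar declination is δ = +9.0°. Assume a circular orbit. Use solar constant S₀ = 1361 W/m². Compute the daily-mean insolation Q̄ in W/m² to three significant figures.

cos H₀ = −tan(+77.3°) tan(+9.000°) = -0.7028, H₀ = 2.3501 rad.
Bracket: H₀ sin φ sin δ + cos φ cos δ sin H₀ = 2.3501×0.97553×0.15643 + 0.21985×0.98769×0.71138 = 0.358630 + 0.154472 = 0.513102.
Q̄ = (S₀/π) × [bracket] = (1361/π) × 0.513102 = 222.3 W/m².

Q̄ ≈ 222 W/m²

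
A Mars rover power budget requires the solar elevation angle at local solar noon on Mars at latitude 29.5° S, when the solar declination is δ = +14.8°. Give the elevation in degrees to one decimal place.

45.7°

At local noon the hour angle is zero, so the zenith angle equals |φ − δ| = |-29.5° − (+14.800°)| = 44.300°.
Elevation = 90° − 44.300° = 45.7°.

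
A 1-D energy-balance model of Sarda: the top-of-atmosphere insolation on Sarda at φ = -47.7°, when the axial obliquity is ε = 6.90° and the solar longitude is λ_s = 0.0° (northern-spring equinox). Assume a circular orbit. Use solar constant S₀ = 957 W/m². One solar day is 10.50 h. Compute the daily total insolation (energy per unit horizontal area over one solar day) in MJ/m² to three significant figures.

Solar declination: sin δ = sin ε · sin λ_s = sin 6.90° × sin 0.0° = 0.00000, so δ = +0.000°.
cos H₀ = −tan(-47.7°) tan(+0.000°) = 0.0000, H₀ = 1.5708 rad.
Bracket: H₀ sin φ sin δ + cos φ cos δ sin H₀ = 1.5708×-0.73963×0.00000 + 0.67301×1.00000×1.00000 = -0.000000 + 0.673010 = 0.673010.
Q̄ = (S₀/π) × [bracket] = (957/π) × 0.673010 = 205.01 W/m².
Daily total = Q̄ × 10.50 h × 3600 s/h = 205.01 × 10.50 × 3600 / 10⁶ = 7.749 MJ/m².

7.75 MJ/m²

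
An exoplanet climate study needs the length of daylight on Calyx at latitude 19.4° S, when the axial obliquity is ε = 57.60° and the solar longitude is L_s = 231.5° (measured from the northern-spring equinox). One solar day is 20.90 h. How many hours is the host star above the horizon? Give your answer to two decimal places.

12.55 h

Solar declination: sin δ = sin ε · sin L_s = sin 57.60° × sin 231.5° = -0.66078, so δ = -41.359°.
cos h₀ = −tan ϕ · tan δ = −tan(-19.4°) × tan(-41.359°) = -0.3100, so h₀ = 1.8860 rad = 108.06°.
Daylight = 2h₀/(2π) × 20.90 h = (1.8860/π) × 20.90 = 12.55 h.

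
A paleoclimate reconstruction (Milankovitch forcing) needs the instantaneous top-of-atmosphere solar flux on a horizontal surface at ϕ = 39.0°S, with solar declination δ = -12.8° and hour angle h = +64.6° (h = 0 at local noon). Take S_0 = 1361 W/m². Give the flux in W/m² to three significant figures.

632 W/m²

cos θ_z = sin ϕ sin δ + cos ϕ cos δ cos h = 0.139425 + 0.325061 = 0.464486.
Flux = S_0 · cos θ_z = 1361 × 0.464486 = 632.2 W/m².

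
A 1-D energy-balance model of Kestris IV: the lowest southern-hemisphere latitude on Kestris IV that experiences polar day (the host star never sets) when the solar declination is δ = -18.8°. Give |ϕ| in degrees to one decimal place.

|ϕ| = 71.2°

Polar day requires cos h₀ = −tan ϕ tan δ ≤ −1, i.e. tan ϕ tan δ ≥ 1.
The boundary is |tan ϕ| · |tan δ| = 1, so |ϕ| = 90° − |δ| = 90° − 18.8° = 71.2° in the southern hemisphere.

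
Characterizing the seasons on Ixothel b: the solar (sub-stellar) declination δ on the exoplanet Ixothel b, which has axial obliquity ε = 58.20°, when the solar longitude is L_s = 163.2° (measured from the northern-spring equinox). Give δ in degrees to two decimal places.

δ = +14.22°

sin δ = sin ε · sin L_s = sin 58.20° × sin 163.2° = 0.245646.
δ = arcsin(0.245646) = +14.22°.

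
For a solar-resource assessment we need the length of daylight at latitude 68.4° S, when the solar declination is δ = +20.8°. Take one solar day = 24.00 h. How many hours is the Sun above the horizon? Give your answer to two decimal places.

cos h₀ = −tan ϕ · tan δ = −tan(-68.4°) × tan(+20.800°) = 0.9594, so h₀ = 0.2858 rad = 16.38°.
Daylight = 2h₀/(2π) × 24.00 h = (0.2858/π) × 24.00 = 2.18 h.

2.18 h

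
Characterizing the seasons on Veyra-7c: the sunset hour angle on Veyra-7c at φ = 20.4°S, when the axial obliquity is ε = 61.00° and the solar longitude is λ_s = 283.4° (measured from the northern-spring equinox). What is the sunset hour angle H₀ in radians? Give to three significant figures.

H₀ = 2.22 rad

Solar declination: sin δ = sin ε · sin λ_s = sin 61.00° × sin 283.4° = -0.85081, so δ = -58.300°.
cos H₀ = −tan φ · tan δ = −tan(-20.4°) × tan(-58.300°) = -0.6021, so H₀ = 2.2170 rad = 127.02°.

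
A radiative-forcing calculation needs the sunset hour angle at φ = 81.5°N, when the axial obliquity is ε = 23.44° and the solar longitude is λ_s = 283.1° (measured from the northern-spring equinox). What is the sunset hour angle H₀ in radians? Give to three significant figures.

H₀ = 0.00 rad

Solar declination: sin δ = sin ε · sin λ_s = sin 23.44° × sin 283.1° = -0.38744, so δ = -22.795°.
cos H₀ = −tan φ · tan δ = 2.8120 ≥ 1, so the Sun never rises (polar night) and H₀ = 0.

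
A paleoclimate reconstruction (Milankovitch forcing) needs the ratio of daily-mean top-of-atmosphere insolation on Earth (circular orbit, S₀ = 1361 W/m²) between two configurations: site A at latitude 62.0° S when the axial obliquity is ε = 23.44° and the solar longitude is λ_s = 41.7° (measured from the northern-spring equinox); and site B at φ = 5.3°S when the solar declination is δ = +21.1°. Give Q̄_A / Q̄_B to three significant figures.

— Configuration A (φ=-62.0°):
Solar declination: sin δ = sin ε · sin λ_s = sin 23.44° × sin 41.7° = 0.26462, so δ = +15.344°.
cos H₀ = −tan(-62.0°) tan(+15.344°) = 0.5161, H₀ = 1.0285 rad.
Bracket: H₀ sin φ sin δ + cos φ cos δ sin H₀ = 1.0285×-0.88295×0.26462 + 0.46947×0.96435×0.85654 = -0.240305 + 0.387784 = 0.147479.
Q̄ = (S₀/π) × [bracket] = (1361/π) × 0.147479 = 63.891 W/m².
— Configuration B (φ=-5.3°):
cos H₀ = −tan(-5.3°) tan(+21.100°) = 0.0358, H₀ = 1.5350 rad.
Bracket: H₀ sin φ sin δ + cos φ cos δ sin H₀ = 1.5350×-0.09237×0.36000 + 0.99572×0.93295×0.99936 = -0.051044 + 0.928362 = 0.877318.
Q̄ = (S₀/π) × [bracket] = (1361/π) × 0.877318 = 380.07 W/m².
Ratio Q̄_A / Q̄_B = 63.891 / 380.07 = 0.1681.

Q̄_A / Q̄_B ≈ 0.168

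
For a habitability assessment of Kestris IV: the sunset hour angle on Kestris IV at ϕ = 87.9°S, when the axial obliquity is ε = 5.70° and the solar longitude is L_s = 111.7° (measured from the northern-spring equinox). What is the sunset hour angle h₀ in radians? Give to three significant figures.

h₀ = 0.00 rad

Solar declination: sin δ = sin ε · sin L_s = sin 5.70° × sin 111.7° = 0.09228, so δ = +5.295°.
cos h₀ = −tan ϕ · tan δ = 2.5274 ≥ 1, so the host star never rises (polar night) and h₀ = 0.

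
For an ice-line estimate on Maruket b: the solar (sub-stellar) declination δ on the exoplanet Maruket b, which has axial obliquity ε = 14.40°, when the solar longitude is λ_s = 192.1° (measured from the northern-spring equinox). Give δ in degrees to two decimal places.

sin δ = sin ε · sin λ_s = sin 14.40° × sin 192.1° = -0.052130.
δ = arcsin(-0.052130) = -2.99°.

δ = -2.99°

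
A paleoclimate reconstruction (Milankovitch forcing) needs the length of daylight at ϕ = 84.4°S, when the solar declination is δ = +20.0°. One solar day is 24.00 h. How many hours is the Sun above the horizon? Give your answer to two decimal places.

0.00 h

cos h₀ = −tan ϕ · tan δ = 3.7121 ≥ 1, so the Sun never rises (polar night) and h₀ = 0.
Daylight = 2h₀/(2π) × 24.00 h = (0.0000/π) × 24.00 = 0.00 h.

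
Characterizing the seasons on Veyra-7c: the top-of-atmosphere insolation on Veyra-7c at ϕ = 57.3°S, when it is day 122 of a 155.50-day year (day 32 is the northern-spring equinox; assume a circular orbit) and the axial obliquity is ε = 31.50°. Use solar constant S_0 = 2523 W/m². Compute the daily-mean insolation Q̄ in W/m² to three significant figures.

Solar longitude: L_s = 360° × (122 − 32)/155.50 = 208.360°.
sin δ = sin 31.50° × sin 208.360° = -0.24819, so δ = -14.371°.
cos h₀ = −tan(-57.3°) tan(-14.371°) = -0.3991, h₀ = 1.9813 rad.
Bracket: h₀ sin ϕ sin δ + cos ϕ cos δ sin h₀ = 1.9813×-0.84151×-0.24819 + 0.54024×0.96871×0.91691 = 0.413803 + 0.479852 = 0.893655.
Q̄ = (S_0/π) × [bracket] = (2523/π) × 0.893655 = 717.7 W/m².

Q̄ ≈ 718 W/m²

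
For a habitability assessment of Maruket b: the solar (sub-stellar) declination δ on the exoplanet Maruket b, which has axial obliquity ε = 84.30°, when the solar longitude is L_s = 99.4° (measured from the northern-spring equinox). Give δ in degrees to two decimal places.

δ = +79.02°

sin δ = sin ε · sin L_s = sin 84.30° × sin 99.4° = 0.981694.
δ = arcsin(0.981694) = +79.02°.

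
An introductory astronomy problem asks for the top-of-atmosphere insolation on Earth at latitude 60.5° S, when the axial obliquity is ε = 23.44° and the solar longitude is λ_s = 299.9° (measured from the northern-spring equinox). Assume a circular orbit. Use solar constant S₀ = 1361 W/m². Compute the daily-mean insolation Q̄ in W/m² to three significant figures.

Solar declination: sin δ = sin ε · sin λ_s = sin 23.44° × sin 299.9° = -0.34484, so δ = -20.172°.
cos H₀ = −tan(-60.5°) tan(-20.172°) = -0.6493, H₀ = 2.2775 rad.
Bracket: H₀ sin φ sin δ + cos φ cos δ sin H₀ = 2.2775×-0.87036×-0.34484 + 0.49242×0.93866×0.76050 = 0.683557 + 0.351514 = 1.035071.
Q̄ = (S₀/π) × [bracket] = (1361/π) × 1.035071 = 448.4 W/m².

Q̄ ≈ 448 W/m²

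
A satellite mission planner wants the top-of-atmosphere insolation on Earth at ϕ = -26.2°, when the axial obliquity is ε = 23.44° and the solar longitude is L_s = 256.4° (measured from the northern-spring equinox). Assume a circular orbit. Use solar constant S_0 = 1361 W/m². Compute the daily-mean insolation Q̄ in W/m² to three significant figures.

Solar declination: sin δ = sin ε · sin L_s = sin 23.44° × sin 256.4° = -0.38663, so δ = -22.745°.
cos h₀ = −tan(-26.2°) tan(-22.745°) = -0.2063, h₀ = 1.7786 rad.
Bracket: h₀ sin ϕ sin δ + cos ϕ cos δ sin h₀ = 1.7786×-0.44151×-0.38663 + 0.89726×0.92223×0.97849 = 0.303609 + 0.809681 = 1.113290.
Q̄ = (S_0/π) × [bracket] = (1361/π) × 1.113290 = 482.3 W/m².

Q̄ ≈ 482 W/m²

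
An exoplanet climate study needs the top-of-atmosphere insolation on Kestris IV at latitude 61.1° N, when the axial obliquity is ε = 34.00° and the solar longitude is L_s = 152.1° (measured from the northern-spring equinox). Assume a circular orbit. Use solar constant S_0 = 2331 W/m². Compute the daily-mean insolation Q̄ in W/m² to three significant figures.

Solar declination: sin δ = sin ε · sin L_s = sin 34.00° × sin 152.1° = 0.26166, so δ = +15.169°.
cos h₀ = −tan(+61.1°) tan(+15.169°) = -0.4911, h₀ = 2.0842 rad.
Bracket: h₀ sin ϕ sin δ + cos ϕ cos δ sin h₀ = 2.0842×0.87546×0.26166 + 0.48328×0.96516×0.87110 = 0.477434 + 0.406318 = 0.883752.
Q̄ = (S_0/π) × [bracket] = (2331/π) × 0.883752 = 655.7 W/m².

Q̄ ≈ 656 W/m²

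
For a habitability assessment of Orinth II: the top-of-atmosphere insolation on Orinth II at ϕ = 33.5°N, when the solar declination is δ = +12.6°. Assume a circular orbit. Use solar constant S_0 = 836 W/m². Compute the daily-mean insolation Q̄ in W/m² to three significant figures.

cos h₀ = −tan(+33.5°) tan(+12.600°) = -0.1479, h₀ = 1.7193 rad.
Bracket: h₀ sin ϕ sin δ + cos ϕ cos δ sin h₀ = 1.7193×0.55194×0.21814 + 0.83389×0.97592×0.98899 = 0.207004 + 0.804850 = 1.011854.
Q̄ = (S_0/π) × [bracket] = (836/π) × 1.011854 = 269.3 W/m².

Q̄ ≈ 269 W/m²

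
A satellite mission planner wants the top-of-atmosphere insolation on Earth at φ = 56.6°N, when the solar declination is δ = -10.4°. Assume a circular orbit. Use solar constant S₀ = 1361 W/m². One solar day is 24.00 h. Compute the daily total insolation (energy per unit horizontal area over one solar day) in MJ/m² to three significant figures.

12.2 MJ/m²

cos H₀ = −tan(+56.6°) tan(-10.400°) = 0.2783, H₀ = 1.2887 rad.
Bracket: H₀ sin φ sin δ + cos φ cos δ sin H₀ = 1.2887×0.83485×-0.18052 + 0.55048×0.98357×0.96048 = -0.194216 + 0.520038 = 0.325822.
Q̄ = (S₀/π) × [bracket] = (1361/π) × 0.325822 = 141.15 W/m².
Daily total = Q̄ × 24.00 h × 3600 s/h = 141.15 × 24.00 × 3600 / 10⁶ = 12.20 MJ/m².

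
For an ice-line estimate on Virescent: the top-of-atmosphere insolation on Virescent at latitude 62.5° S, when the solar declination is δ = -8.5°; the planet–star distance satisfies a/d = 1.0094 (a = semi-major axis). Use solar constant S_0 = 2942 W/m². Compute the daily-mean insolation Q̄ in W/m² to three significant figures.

Q̄ ≈ 650 W/m²

cos h₀ = −tan(-62.5°) tan(-8.500°) = -0.2871, h₀ = 1.8620 rad.
Bracket: h₀ sin ϕ sin δ + cos ϕ cos δ sin h₀ = 1.8620×-0.88701×-0.14781 + 0.46175×0.98902×0.95790 = 0.244125 + 0.437454 = 0.681579.
Inverse-square distance factor (a/d)² = 1.0094² = 1.018888.
Q̄ = (S_0/π) × 1.018888 × [bracket] = (2942/π) × 1.018888 × 0.681579 = 650.3 W/m².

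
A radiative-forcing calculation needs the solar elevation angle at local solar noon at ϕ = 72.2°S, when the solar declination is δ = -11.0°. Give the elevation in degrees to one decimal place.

At local noon the hour angle is zero, so the zenith angle equals |ϕ − δ| = |-72.2° − (-11.000°)| = 61.200°.
Elevation = 90° − 61.200° = 28.8°.

28.8°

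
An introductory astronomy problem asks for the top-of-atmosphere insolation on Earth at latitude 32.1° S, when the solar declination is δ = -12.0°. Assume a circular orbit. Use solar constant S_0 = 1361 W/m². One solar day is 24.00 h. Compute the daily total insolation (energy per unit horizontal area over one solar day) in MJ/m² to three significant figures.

37.8 MJ/m²

cos h₀ = −tan(-32.1°) tan(-12.000°) = -0.1333, h₀ = 1.7045 rad.
Bracket: h₀ sin ϕ sin δ + cos ϕ cos δ sin h₀ = 1.7045×-0.53140×-0.20791 + 0.84712×0.97815×0.99107 = 0.188319 + 0.821211 = 1.009530.
Q̄ = (S_0/π) × [bracket] = (1361/π) × 1.009530 = 437.35 W/m².
Daily total = Q̄ × 24.00 h × 3600 s/h = 437.35 × 24.00 × 3600 / 10⁶ = 37.79 MJ/m².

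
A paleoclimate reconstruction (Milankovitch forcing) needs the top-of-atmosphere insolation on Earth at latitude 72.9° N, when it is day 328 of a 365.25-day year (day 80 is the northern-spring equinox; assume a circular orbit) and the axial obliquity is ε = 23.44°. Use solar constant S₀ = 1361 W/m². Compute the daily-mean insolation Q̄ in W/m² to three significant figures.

Solar longitude: λ_s = 360° × (328 − 80)/365.25 = 244.435°.
sin δ = sin 23.44° × sin 244.435° = -0.35884, so δ = -21.029°.
cos H₀ = −tan(+72.9°) tan(-21.029°) = 1.2497 ≥ 1 ⇒ polar night, H₀ = 0 and Q̄ = 0.

Q̄ ≈ 0.00 W/m²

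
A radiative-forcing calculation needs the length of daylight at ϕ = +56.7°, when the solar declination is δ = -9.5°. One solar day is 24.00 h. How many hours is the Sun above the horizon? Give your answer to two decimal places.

cos h₀ = −tan ϕ · tan δ = −tan(+56.7°) × tan(-9.500°) = 0.2548, so h₀ = 1.3132 rad = 75.24°.
Daylight = 2h₀/(2π) × 24.00 h = (1.3132/π) × 24.00 = 10.03 h.

10.03 h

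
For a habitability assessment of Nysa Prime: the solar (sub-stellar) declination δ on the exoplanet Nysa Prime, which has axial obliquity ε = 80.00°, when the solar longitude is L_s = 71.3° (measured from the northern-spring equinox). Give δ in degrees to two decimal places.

sin δ = sin ε · sin L_s = sin 80.00° × sin 71.3° = 0.932820.
δ = arcsin(0.932820) = +68.88°.

δ = +68.88°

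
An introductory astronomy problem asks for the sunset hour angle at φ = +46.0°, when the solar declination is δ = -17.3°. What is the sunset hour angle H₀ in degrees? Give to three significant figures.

cos H₀ = −tan φ · tan δ = −tan(+46.0°) × tan(-17.300°) = 0.3225, so H₀ = 1.2424 rad = 71.18°.

H₀ = 71.2°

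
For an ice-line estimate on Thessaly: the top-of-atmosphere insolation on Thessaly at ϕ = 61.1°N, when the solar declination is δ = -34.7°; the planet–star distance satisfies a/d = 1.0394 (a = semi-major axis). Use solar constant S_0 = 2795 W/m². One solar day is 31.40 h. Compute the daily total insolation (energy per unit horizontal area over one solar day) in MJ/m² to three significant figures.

0.00 MJ/m²

cos h₀ = −tan(+61.1°) tan(-34.700°) = 1.2543 ≥ 1 ⇒ polar night, h₀ = 0 and Q̄ = 0.
Inverse-square distance factor (a/d)² = 1.0394² = 1.080352.
Daily total = Q̄ × 31.40 h × 3600 s/h = 0.00 MJ/m².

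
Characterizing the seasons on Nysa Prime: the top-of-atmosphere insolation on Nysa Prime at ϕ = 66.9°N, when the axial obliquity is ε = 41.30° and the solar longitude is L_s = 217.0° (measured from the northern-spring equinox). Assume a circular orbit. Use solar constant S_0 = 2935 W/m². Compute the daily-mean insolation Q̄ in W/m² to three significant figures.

Solar declination: sin δ = sin ε · sin L_s = sin 41.30° × sin 217.0° = -0.39720, so δ = -23.403°.
cos h₀ = −tan(+66.9°) tan(-23.403°) = 1.0147 ≥ 1 ⇒ polar night, h₀ = 0 and Q̄ = 0.

Q̄ ≈ 0.00 W/m²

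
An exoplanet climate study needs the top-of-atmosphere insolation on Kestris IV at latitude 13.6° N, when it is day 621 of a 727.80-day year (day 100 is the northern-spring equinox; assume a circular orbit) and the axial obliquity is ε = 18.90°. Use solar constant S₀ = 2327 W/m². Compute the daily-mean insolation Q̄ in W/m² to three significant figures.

Solar longitude: λ_s = 360° × (621 − 100)/727.80 = 257.708°.
sin δ = sin 18.90° × sin 257.708° = -0.31649, so δ = -18.451°.
cos H₀ = −tan(+13.6°) tan(-18.451°) = 0.0807, H₀ = 1.4900 rad.
Bracket: H₀ sin φ sin δ + cos φ cos δ sin H₀ = 1.4900×0.23514×-0.31649 + 0.97196×0.94860×0.99674 = -0.110885 + 0.918996 = 0.808111.
Q̄ = (S₀/π) × [bracket] = (2327/π) × 0.808111 = 598.6 W/m².

Q̄ ≈ 599 W/m²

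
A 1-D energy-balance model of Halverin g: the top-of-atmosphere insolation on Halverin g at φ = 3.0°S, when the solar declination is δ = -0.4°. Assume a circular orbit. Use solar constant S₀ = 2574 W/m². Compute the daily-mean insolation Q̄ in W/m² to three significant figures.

Q̄ ≈ 819 W/m²

cos H₀ = −tan(-3.0°) tan(-0.400°) = -0.0004, H₀ = 1.5712 rad.
Bracket: H₀ sin φ sin δ + cos φ cos δ sin H₀ = 1.5712×-0.05234×-0.00698 + 0.99863×0.99998×1.00000 = 0.000574 + 0.998610 = 0.999184.
Q̄ = (S₀/π) × [bracket] = (2574/π) × 0.999184 = 818.7 W/m².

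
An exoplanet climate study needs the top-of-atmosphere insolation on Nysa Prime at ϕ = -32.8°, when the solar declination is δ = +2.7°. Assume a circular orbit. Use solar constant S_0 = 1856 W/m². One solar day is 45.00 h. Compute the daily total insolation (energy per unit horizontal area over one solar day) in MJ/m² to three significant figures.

76.6 MJ/m²

cos h₀ = −tan(-32.8°) tan(+2.700°) = 0.0304, h₀ = 1.5404 rad.
Bracket: h₀ sin ϕ sin δ + cos ϕ cos δ sin h₀ = 1.5404×-0.54171×0.04711 + 0.84057×0.99889×0.99954 = -0.039311 + 0.839251 = 0.799940.
Q̄ = (S_0/π) × [bracket] = (1856/π) × 0.799940 = 472.59 W/m².
Daily total = Q̄ × 45.00 h × 3600 s/h = 472.59 × 45.00 × 3600 / 10⁶ = 76.56 MJ/m².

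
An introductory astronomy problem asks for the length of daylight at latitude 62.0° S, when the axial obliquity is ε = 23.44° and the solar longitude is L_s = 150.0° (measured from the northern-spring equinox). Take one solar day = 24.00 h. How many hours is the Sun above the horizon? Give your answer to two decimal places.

Solar declination: sin δ = sin ε · sin L_s = sin 23.44° × sin 150.0° = 0.19889, so δ = +11.472°.
cos h₀ = −tan ϕ · tan δ = −tan(-62.0°) × tan(+11.472°) = 0.3817, so h₀ = 1.1792 rad = 67.56°.
Daylight = 2h₀/(2π) × 24.00 h = (1.1792/π) × 24.00 = 9.01 h.

9.01 h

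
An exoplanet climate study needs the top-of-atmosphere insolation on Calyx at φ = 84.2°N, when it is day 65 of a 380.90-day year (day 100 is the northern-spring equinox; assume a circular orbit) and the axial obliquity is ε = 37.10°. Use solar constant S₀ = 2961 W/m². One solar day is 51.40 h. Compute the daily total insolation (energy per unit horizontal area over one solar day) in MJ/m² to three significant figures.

0.00 MJ/m²

Solar longitude: λ_s = 360° × (65 − 100)/380.90 = -33.080°, i.e. -33.080° + 360° = 326.920°.
sin δ = sin 37.10° × sin 326.920° = -0.32923, so δ = -19.222°.
cos H₀ = −tan(+84.2°) tan(-19.222°) = 3.4326 ≥ 1 ⇒ polar night, H₀ = 0 and Q̄ = 0.
Daily total = Q̄ × 51.40 h × 3600 s/h = 0.00 MJ/m².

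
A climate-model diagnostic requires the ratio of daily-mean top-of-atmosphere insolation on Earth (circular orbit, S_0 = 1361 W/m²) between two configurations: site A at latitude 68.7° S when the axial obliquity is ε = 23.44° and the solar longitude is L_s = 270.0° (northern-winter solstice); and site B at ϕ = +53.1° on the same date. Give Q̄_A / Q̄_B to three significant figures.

Q̄_A / Q̄_B ≈ 7.98

— Configuration A (ϕ=-68.7°):
Solar declination: sin δ = sin ε · sin L_s = sin 23.44° × sin 270.0° = -0.39779, so δ = -23.440°.
cos h₀ = −tan(-68.7°) tan(-23.440°) = -1.1120 ≤ −1 ⇒ polar day, h₀ = π.
Bracket: h₀ sin ϕ sin δ + cos ϕ cos δ sin h₀ = 3.1416×-0.93169×-0.39779 + 0.36325×0.91748×0.00000 = 1.164330 + 0.000000 = 1.164330.
Q̄ = (S_0/π) × [bracket] = (1361/π) × 1.164330 = 504.41 W/m².
— Configuration B (ϕ=+53.1°):
cos h₀ = −tan(+53.1°) tan(-23.440°) = 0.5775, h₀ = 0.9552 rad.
Bracket: h₀ sin ϕ sin δ + cos ϕ cos δ sin h₀ = 0.9552×0.79968×-0.39779 + 0.60042×0.91748×0.81642 = -0.303854 + 0.449744 = 0.145890.
Q̄ = (S_0/π) × [bracket] = (1361/π) × 0.145890 = 63.202 W/m².
Ratio Q̄_A / Q̄_B = 504.41 / 63.202 = 7.981.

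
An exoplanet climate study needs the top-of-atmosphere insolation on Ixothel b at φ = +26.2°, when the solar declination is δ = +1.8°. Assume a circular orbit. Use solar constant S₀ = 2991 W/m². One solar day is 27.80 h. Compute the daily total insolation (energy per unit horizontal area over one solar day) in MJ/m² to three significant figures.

87.5 MJ/m²

cos H₀ = −tan(+26.2°) tan(+1.800°) = -0.0155, H₀ = 1.5863 rad.
Bracket: H₀ sin φ sin δ + cos φ cos δ sin H₀ = 1.5863×0.44151×0.03141 + 0.89726×0.99951×0.99988 = 0.021999 + 0.896713 = 0.918712.
Q̄ = (S₀/π) × [bracket] = (2991/π) × 0.918712 = 874.67 W/m².
Daily total = Q̄ × 27.80 h × 3600 s/h = 874.67 × 27.80 × 3600 / 10⁶ = 87.54 MJ/m².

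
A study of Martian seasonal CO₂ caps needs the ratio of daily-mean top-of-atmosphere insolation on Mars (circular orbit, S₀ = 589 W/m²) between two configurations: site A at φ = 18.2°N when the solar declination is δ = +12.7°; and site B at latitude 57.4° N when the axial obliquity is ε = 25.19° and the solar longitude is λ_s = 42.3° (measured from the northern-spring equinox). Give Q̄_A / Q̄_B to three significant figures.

Q̄_A / Q̄_B ≈ 1.09

— Configuration A (φ=+18.2°):
cos H₀ = −tan(+18.2°) tan(+12.700°) = -0.0741, H₀ = 1.6450 rad.
Bracket: H₀ sin φ sin δ + cos φ cos δ sin H₀ = 1.6450×0.31233×0.21985 + 0.94997×0.97553×0.99725 = 0.112955 + 0.924176 = 1.037131.
Q̄ = (S₀/π) × [bracket] = (589/π) × 1.037131 = 194.45 W/m².
— Configuration B (φ=+57.4°):
Solar declination: sin δ = sin ε · sin λ_s = sin 25.19° × sin 42.3° = 0.28645, so δ = +16.645°.
cos H₀ = −tan(+57.4°) tan(+16.645°) = -0.4675, H₀ = 2.0573 rad.
Bracket: H₀ sin φ sin δ + cos φ cos δ sin H₀ = 2.0573×0.84245×0.28645 + 0.53877×0.95810×0.88399 = 0.496467 + 0.456312 = 0.952779.
Q̄ = (S₀/π) × [bracket] = (589/π) × 0.952779 = 178.63 W/m².
Ratio Q̄_A / Q̄_B = 194.45 / 178.63 = 1.089.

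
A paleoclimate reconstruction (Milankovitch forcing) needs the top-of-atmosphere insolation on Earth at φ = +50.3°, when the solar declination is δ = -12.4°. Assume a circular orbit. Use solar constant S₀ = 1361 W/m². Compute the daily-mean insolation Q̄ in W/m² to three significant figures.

Q̄ ≈ 167 W/m²

cos H₀ = −tan(+50.3°) tan(-12.400°) = 0.2648, H₀ = 1.3028 rad.
Bracket: H₀ sin φ sin δ + cos φ cos δ sin H₀ = 1.3028×0.76940×-0.21474 + 0.63877×0.97667×0.96430 = -0.215250 + 0.601595 = 0.386345.
Q̄ = (S₀/π) × [bracket] = (1361/π) × 0.386345 = 167.4 W/m².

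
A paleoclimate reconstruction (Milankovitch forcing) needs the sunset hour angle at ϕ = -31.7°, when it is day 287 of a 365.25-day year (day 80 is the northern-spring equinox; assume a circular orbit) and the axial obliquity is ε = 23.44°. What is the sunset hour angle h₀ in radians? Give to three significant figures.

h₀ = 1.67 rad

Solar longitude: L_s = 360° × (287 − 80)/365.25 = 204.025°.
sin δ = sin 23.44° × sin 204.025° = -0.16195, so δ = -9.320°.
cos h₀ = −tan ϕ · tan δ = −tan(-31.7°) × tan(-9.320°) = -0.1014, so h₀ = 1.6723 rad = 95.82°.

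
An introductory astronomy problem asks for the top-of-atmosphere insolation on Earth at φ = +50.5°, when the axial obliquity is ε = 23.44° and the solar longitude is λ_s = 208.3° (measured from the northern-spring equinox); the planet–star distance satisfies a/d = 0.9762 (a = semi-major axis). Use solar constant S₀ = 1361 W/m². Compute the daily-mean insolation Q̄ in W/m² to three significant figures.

Q̄ ≈ 171 W/m²

Solar declination: sin δ = sin ε · sin λ_s = sin 23.44° × sin 208.3° = -0.18859, so δ = -10.870°.
cos H₀ = −tan(+50.5°) tan(-10.870°) = 0.2330, H₀ = 1.3357 rad.
Bracket: H₀ sin φ sin δ + cos φ cos δ sin H₀ = 1.3357×0.77162×-0.18859 + 0.63608×0.98206×0.97249 = -0.194371 + 0.607484 = 0.413113.
Inverse-square distance factor (a/d)² = 0.9762² = 0.952966.
Q̄ = (S₀/π) × 0.952966 × [bracket] = (1361/π) × 0.952966 × 0.413113 = 170.6 W/m².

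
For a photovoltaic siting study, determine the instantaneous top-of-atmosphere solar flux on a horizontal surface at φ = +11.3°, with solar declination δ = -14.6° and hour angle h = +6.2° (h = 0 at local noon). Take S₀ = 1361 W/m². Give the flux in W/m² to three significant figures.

cos θ_z = sin φ sin δ + cos φ cos δ cos h = -0.049392 + 0.943399 = 0.894007.
Flux = S₀ · cos θ_z = 1361 × 0.894007 = 1217 W/m².

1.22e+03 W/m²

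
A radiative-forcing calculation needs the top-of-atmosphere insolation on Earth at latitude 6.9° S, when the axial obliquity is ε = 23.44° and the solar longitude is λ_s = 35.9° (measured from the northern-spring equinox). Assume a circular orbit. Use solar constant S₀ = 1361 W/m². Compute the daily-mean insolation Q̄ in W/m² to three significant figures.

Q̄ ≈ 399 W/m²

Solar declination: sin δ = sin ε · sin λ_s = sin 23.44° × sin 35.9° = 0.23325, so δ = +13.489°.
cos H₀ = −tan(-6.9°) tan(+13.489°) = 0.0290, H₀ = 1.5418 rad.
Bracket: H₀ sin φ sin δ + cos φ cos δ sin H₀ = 1.5418×-0.12014×0.23325 + 0.99276×0.97242×0.99958 = -0.043205 + 0.964974 = 0.921769.
Q̄ = (S₀/π) × [bracket] = (1361/π) × 0.921769 = 399.3 W/m².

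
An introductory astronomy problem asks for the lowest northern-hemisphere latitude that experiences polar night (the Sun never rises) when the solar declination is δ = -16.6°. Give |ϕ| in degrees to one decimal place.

Polar night requires cos h₀ = −tan ϕ tan δ ≥ 1, i.e. tan ϕ tan δ ≤ −1.
The boundary is |tan ϕ| · |tan δ| = 1, so |ϕ| = 90° − |δ| = 90° − 16.6° = 73.4° in the northern hemisphere.

|ϕ| = 73.4°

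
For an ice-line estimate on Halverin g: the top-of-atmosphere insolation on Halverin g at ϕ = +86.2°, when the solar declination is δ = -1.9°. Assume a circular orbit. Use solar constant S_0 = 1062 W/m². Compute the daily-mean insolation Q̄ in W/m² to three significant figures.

Q̄ ≈ 7.68 W/m²

cos h₀ = −tan(+86.2°) tan(-1.900°) = 0.4994, h₀ = 1.0478 rad.
Bracket: h₀ sin ϕ sin δ + cos ϕ cos δ sin h₀ = 1.0478×0.99780×-0.03316 + 0.06627×0.99945×0.86634 = -0.034669 + 0.057381 = 0.022712.
Q̄ = (S_0/π) × [bracket] = (1062/π) × 0.022712 = 7.678 W/m².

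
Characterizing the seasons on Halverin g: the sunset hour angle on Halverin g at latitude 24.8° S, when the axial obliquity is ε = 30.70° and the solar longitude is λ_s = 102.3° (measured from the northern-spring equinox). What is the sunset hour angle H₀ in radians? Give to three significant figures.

H₀ = 1.30 rad

Solar declination: sin δ = sin ε · sin λ_s = sin 30.70° × sin 102.3° = 0.49882, so δ = +29.922°.
cos H₀ = −tan φ · tan δ = −tan(-24.8°) × tan(+29.922°) = 0.2659, so H₀ = 1.3016 rad = 74.58°.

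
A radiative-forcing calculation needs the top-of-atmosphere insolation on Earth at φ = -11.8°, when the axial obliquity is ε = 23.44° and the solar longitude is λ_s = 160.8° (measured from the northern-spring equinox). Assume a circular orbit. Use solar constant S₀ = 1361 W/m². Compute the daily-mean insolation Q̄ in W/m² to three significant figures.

Solar declination: sin δ = sin ε · sin λ_s = sin 23.44° × sin 160.8° = 0.13082, so δ = +7.517°.
cos H₀ = −tan(-11.8°) tan(+7.517°) = 0.0276, H₀ = 1.5432 rad.
Bracket: H₀ sin φ sin δ + cos φ cos δ sin H₀ = 1.5432×-0.20450×0.13082 + 0.97887×0.99141×0.99962 = -0.041285 + 0.970093 = 0.928808.
Q̄ = (S₀/π) × [bracket] = (1361/π) × 0.928808 = 402.4 W/m².

Q̄ ≈ 402 W/m²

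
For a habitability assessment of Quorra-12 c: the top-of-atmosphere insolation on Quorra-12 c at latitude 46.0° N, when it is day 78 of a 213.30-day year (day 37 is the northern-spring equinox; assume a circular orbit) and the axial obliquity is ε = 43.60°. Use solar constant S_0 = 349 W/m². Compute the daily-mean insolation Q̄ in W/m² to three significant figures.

Solar longitude: L_s = 360° × (78 − 37)/213.30 = 69.198°.
sin δ = sin 43.60° × sin 69.198° = 0.64467, so δ = +40.141°.
cos h₀ = −tan(+46.0°) tan(+40.141°) = -0.8733, h₀ = 2.6326 rad.
Bracket: h₀ sin ϕ sin δ + cos ϕ cos δ sin h₀ = 2.6326×0.71934×0.64467 + 0.69466×0.76446×0.48726 = 1.220834 + 0.258754 = 1.479588.
Q̄ = (S_0/π) × [bracket] = (349/π) × 1.479588 = 164.4 W/m².

Q̄ ≈ 164 W/m²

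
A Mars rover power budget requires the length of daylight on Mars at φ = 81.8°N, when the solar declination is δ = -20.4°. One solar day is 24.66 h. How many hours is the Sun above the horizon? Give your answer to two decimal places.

0.00 h

cos H₀ = −tan φ · tan δ = 2.5808 ≥ 1, so the Sun never rises (polar night) and H₀ = 0.
Daylight = 2H₀/(2π) × 24.66 h = (0.0000/π) × 24.66 = 0.00 h.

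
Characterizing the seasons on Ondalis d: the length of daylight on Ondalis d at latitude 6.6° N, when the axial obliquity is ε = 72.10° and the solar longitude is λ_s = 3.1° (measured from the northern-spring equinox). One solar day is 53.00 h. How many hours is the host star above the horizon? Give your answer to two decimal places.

Solar declination: sin δ = sin ε · sin λ_s = sin 72.10° × sin 3.1° = 0.05146, so δ = +2.950°.
cos H₀ = −tan φ · tan δ = −tan(+6.6°) × tan(+2.950°) = -0.0060, so H₀ = 1.5768 rad = 90.34°.
Daylight = 2H₀/(2π) × 53.00 h = (1.5768/π) × 53.00 = 26.60 h.

26.60 h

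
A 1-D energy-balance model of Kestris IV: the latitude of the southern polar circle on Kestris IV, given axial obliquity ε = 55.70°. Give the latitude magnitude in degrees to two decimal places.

34.30°

The polar circle is the lowest latitude that experiences at least one full rotation of continuous darkness at the northern-summer solstice; it lies at |ϕ| = 90° − ε = 90° − 55.70° = 34.30°.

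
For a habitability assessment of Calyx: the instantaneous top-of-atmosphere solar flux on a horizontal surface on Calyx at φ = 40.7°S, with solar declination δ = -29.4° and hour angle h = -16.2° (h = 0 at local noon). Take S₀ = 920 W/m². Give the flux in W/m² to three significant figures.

cos θ_z = sin φ sin δ + cos φ cos δ cos h = 0.320118 + 0.634271 = 0.954389.
Flux = S₀ · cos θ_z = 920 × 0.954389 = 878.0 W/m².

878 W/m²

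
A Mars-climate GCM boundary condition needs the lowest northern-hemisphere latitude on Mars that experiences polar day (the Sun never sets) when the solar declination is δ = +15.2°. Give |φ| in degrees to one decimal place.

Polar day requires cos H₀ = −tan φ tan δ ≤ −1, i.e. tan φ tan δ ≥ 1.
The boundary is |tan φ| · |tan δ| = 1, so |φ| = 90° − |δ| = 90° − 15.2° = 74.8° in the northern hemisphere.

|φ| = 74.8°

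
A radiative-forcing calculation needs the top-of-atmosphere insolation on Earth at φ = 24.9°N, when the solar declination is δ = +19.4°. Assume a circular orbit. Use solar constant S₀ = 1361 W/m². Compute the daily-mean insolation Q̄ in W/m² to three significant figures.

cos H₀ = −tan(+24.9°) tan(+19.400°) = -0.1635, H₀ = 1.7350 rad.
Bracket: H₀ sin φ sin δ + cos φ cos δ sin H₀ = 1.7350×0.42104×0.33216 + 0.90704×0.94322×0.98655 = 0.242644 + 0.844031 = 1.086675.
Q̄ = (S₀/π) × [bracket] = (1361/π) × 1.086675 = 470.8 W/m².

Q̄ ≈ 471 W/m²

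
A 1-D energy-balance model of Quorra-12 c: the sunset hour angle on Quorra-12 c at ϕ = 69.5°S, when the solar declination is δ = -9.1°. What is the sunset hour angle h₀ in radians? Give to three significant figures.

cos h₀ = −tan ϕ · tan δ = −tan(-69.5°) × tan(-9.100°) = -0.4284, so h₀ = 2.0135 rad = 115.37°.

h₀ = 2.01 rad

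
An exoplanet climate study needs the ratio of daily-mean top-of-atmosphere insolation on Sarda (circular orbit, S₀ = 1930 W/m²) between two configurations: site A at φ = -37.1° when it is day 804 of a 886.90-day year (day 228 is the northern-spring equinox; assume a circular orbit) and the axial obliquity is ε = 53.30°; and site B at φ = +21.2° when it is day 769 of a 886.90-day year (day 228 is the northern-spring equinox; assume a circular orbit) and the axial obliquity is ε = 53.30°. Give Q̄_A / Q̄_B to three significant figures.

— Configuration A (φ=-37.1°):
Solar longitude: λ_s = 360° × (804 − 228)/886.90 = 233.803°.
sin δ = sin 53.30° × sin 233.803° = -0.64703, so δ = -40.318°.
cos H₀ = −tan(-37.1°) tan(-40.318°) = -0.6418, H₀ = 2.2676 rad.
Bracket: H₀ sin φ sin δ + cos φ cos δ sin H₀ = 2.2676×-0.60321×-0.64703 + 0.79758×0.76247×0.76688 = 0.885033 + 0.466363 = 1.351396.
Q̄ = (S₀/π) × [bracket] = (1930/π) × 1.351396 = 830.21 W/m².
— Configuration B (φ=+21.2°):
Solar longitude: λ_s = 360° × (769 − 228)/886.90 = 219.596°.
sin δ = sin 53.30° × sin 219.596° = -0.51103, so δ = -30.733°.
cos H₀ = −tan(+21.2°) tan(-30.733°) = 0.2306, H₀ = 1.3381 rad.
Bracket: H₀ sin φ sin δ + cos φ cos δ sin H₀ = 1.3381×0.36162×-0.51103 + 0.93232×0.85956×0.97305 = -0.247279 + 0.779788 = 0.532509.
Q̄ = (S₀/π) × [bracket] = (1930/π) × 0.532509 = 327.14 W/m².
Ratio Q̄_A / Q̄_B = 830.21 / 327.14 = 2.538.

Q̄_A / Q̄_B ≈ 2.54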